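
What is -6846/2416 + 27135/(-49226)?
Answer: -666489/196904 ≈ -3.3848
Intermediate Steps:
-6846/2416 + 27135/(-49226) = -6846*1/2416 + 27135*(-1/49226) = -3423/1208 - 27135/49226 = -666489/196904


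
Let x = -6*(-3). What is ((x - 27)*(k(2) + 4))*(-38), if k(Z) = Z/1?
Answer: 2052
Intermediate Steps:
x = 18
k(Z) = Z (k(Z) = Z*1 = Z)
((x - 27)*(k(2) + 4))*(-38) = ((18 - 27)*(2 + 4))*(-38) = -9*6*(-38) = -54*(-38) = 2052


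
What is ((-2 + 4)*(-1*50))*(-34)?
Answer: 3400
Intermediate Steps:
((-2 + 4)*(-1*50))*(-34) = (2*(-50))*(-34) = -100*(-34) = 3400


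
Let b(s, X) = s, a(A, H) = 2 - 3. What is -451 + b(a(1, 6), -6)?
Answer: -452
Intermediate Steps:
a(A, H) = -1
-451 + b(a(1, 6), -6) = -451 - 1 = -452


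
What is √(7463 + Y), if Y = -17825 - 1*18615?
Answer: I*√28977 ≈ 170.23*I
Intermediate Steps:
Y = -36440 (Y = -17825 - 18615 = -36440)
√(7463 + Y) = √(7463 - 36440) = √(-28977) = I*√28977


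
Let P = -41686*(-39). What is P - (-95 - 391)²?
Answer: 1389558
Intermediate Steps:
P = 1625754
P - (-95 - 391)² = 1625754 - (-95 - 391)² = 1625754 - 1*(-486)² = 1625754 - 1*236196 = 1625754 - 236196 = 1389558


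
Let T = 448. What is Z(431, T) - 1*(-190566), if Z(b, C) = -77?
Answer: 190489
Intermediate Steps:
Z(431, T) - 1*(-190566) = -77 - 1*(-190566) = -77 + 190566 = 190489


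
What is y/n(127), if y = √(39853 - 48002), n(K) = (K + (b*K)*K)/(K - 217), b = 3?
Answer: -45*I*√8149/24257 ≈ -0.16747*I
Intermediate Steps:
n(K) = (K + 3*K²)/(-217 + K) (n(K) = (K + (3*K)*K)/(K - 217) = (K + 3*K²)/(-217 + K))
y = I*√8149 (y = √(-8149) = I*√8149 ≈ 90.272*I)
y/n(127) = (I*√8149)/((127*(1 + 3*127)/(-217 + 127))) = (I*√8149)/((127*(1 + 381)/(-90))) = (I*√8149)/((127*(-1/90)*382)) = (I*√8149)/(-24257/45) = (I*√8149)*(-45/24257) = -45*I*√8149/24257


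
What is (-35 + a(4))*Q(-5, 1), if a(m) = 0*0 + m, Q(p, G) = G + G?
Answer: -62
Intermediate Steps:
Q(p, G) = 2*G
a(m) = m (a(m) = 0 + m = m)
(-35 + a(4))*Q(-5, 1) = (-35 + 4)*(2*1) = -31*2 = -62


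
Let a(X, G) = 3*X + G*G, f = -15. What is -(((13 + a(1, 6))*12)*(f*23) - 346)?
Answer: 215626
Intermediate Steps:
a(X, G) = G**2 + 3*X (a(X, G) = 3*X + G**2 = G**2 + 3*X)
-(((13 + a(1, 6))*12)*(f*23) - 346) = -(((13 + (6**2 + 3*1))*12)*(-15*23) - 346) = -(((13 + (36 + 3))*12)*(-345) - 346) = -(((13 + 39)*12)*(-345) - 346) = -((52*12)*(-345) - 346) = -(624*(-345) - 346) = -(-215280 - 346) = -1*(-215626) = 215626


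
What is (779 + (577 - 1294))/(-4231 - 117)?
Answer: -31/2174 ≈ -0.014259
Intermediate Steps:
(779 + (577 - 1294))/(-4231 - 117) = (779 - 717)/(-4348) = 62*(-1/4348) = -31/2174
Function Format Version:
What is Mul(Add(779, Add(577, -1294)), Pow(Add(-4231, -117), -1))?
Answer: Rational(-31, 2174) ≈ -0.014259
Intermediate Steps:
Mul(Add(779, Add(577, -1294)), Pow(Add(-4231, -117), -1)) = Mul(Add(779, -717), Pow(-4348, -1)) = Mul(62, Rational(-1, 4348)) = Rational(-31, 2174)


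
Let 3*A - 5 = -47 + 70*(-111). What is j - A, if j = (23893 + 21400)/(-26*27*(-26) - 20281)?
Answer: 5238223/2029 ≈ 2581.7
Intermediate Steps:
A = -2604 (A = 5/3 + (-47 + 70*(-111))/3 = 5/3 + (-47 - 7770)/3 = 5/3 + (⅓)*(-7817) = 5/3 - 7817/3 = -2604)
j = -45293/2029 (j = 45293/(-702*(-26) - 20281) = 45293/(18252 - 20281) = 45293/(-2029) = 45293*(-1/2029) = -45293/2029 ≈ -22.323)
j - A = -45293/2029 - 1*(-2604) = -45293/2029 + 2604 = 5238223/2029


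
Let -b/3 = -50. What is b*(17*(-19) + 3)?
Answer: -48000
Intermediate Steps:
b = 150 (b = -3*(-50) = 150)
b*(17*(-19) + 3) = 150*(17*(-19) + 3) = 150*(-323 + 3) = 150*(-320) = -48000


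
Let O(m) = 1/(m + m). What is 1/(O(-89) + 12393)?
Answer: 178/2205953 ≈ 8.0691e-5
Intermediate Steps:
O(m) = 1/(2*m)
1/(O(-89) + 12393) = 1/((½)/(-89) + 12393) = 1/((½)*(-1/89) + 12393) = 1/(-1/178 + 12393) = 1/(2205953/178) = 178/2205953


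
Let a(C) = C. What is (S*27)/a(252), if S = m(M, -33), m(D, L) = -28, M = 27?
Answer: -3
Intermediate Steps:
S = -28
(S*27)/a(252) = -28*27/252 = -756*1/252 = -3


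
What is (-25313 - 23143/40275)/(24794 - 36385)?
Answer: 1019504218/466827525 ≈ 2.1839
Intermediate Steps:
(-25313 - 23143/40275)/(24794 - 36385) = (-25313 - 23143*1/40275)/(-11591) = (-25313 - 23143/40275)*(-1/11591) = -1019504218/40275*(-1/11591) = 1019504218/466827525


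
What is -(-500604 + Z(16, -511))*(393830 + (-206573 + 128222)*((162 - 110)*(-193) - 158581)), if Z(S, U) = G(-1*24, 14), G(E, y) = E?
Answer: 6614149148861316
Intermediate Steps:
Z(S, U) = -24 (Z(S, U) = -1*24 = -24)
-(-500604 + Z(16, -511))*(393830 + (-206573 + 128222)*((162 - 110)*(-193) - 158581)) = -(-500604 - 24)*(393830 + (-206573 + 128222)*((162 - 110)*(-193) - 158581)) = -(-500628)*(393830 - 78351*(52*(-193) - 158581)) = -(-500628)*(393830 - 78351*(-10036 - 158581)) = -(-500628)*(393830 - 78351*(-168617)) = -(-500628)*(393830 + 13211310567) = -(-500628)*13211704397 = -1*(-6614149148861316) = 6614149148861316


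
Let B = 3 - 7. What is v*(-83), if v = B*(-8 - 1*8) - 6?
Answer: -4814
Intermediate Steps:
B = -4
v = 58 (v = -4*(-8 - 1*8) - 6 = -4*(-8 - 8) - 6 = -4*(-16) - 6 = 64 - 6 = 58)
v*(-83) = 58*(-83) = -4814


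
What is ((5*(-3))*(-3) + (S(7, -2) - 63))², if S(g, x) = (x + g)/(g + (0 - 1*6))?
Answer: 169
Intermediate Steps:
S(g, x) = (g + x)/(-6 + g) (S(g, x) = (g + x)/(g + (0 - 6)) = (g + x)/(g - 6) = (g + x)/(-6 + g))
((5*(-3))*(-3) + (S(7, -2) - 63))² = ((5*(-3))*(-3) + ((7 - 2)/(-6 + 7) - 63))² = (-15*(-3) + (5/1 - 63))² = (45 + (1*5 - 63))² = (45 + (5 - 63))² = (45 - 58)² = (-13)² = 169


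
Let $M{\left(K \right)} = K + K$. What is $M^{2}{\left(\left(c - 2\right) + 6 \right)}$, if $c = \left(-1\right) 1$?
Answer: $36$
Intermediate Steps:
$c = -1$
$M{\left(K \right)} = 2 K$
$M^{2}{\left(\left(c - 2\right) + 6 \right)} = \left(2 \left(\left(-1 - 2\right) + 6\right)\right)^{2} = \left(2 \left(-3 + 6\right)\right)^{2} = \left(2 \cdot 3\right)^{2} = 6^{2} = 36$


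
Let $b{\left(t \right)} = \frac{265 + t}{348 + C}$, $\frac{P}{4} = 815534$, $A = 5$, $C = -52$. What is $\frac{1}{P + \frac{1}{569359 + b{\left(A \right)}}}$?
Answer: $\frac{84265267}{274884761030460} \approx 3.0655 \cdot 10^{-7}$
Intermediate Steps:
$P = 3262136$ ($P = 4 \cdot 815534 = 3262136$)
$b{\left(t \right)} = \frac{265}{296} + \frac{t}{296}$ ($b{\left(t \right)} = \frac{265 + t}{348 - 52} = \frac{265 + t}{296} = \left(265 + t\right) \frac{1}{296} = \frac{265}{296} + \frac{t}{296}$)
$\frac{1}{P + \frac{1}{569359 + b{\left(A \right)}}} = \frac{1}{3262136 + \frac{1}{569359 + \left(\frac{265}{296} + \frac{1}{296} \cdot 5\right)}} = \frac{1}{3262136 + \frac{1}{569359 + \left(\frac{265}{296} + \frac{5}{296}\right)}} = \frac{1}{3262136 + \frac{1}{569359 + \frac{135}{148}}} = \frac{1}{3262136 + \frac{1}{\frac{84265267}{148}}} = \frac{1}{3262136 + \frac{148}{84265267}} = \frac{1}{\frac{274884761030460}{84265267}} = \frac{84265267}{274884761030460}$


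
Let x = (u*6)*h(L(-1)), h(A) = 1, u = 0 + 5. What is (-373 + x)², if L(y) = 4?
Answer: 117649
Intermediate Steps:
u = 5
x = 30 (x = (5*6)*1 = 30*1 = 30)
(-373 + x)² = (-373 + 30)² = (-343)² = 117649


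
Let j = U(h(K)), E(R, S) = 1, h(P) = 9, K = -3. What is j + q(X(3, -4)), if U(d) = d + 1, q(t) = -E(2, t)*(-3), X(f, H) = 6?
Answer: 13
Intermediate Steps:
q(t) = 3 (q(t) = -1*1*(-3) = -1*(-3) = 3)
U(d) = 1 + d
j = 10 (j = 1 + 9 = 10)
j + q(X(3, -4)) = 10 + 3 = 13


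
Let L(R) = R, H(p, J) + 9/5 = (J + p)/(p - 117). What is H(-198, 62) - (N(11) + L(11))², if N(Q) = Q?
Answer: -152891/315 ≈ -485.37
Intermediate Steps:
H(p, J) = -9/5 + (J + p)/(-117 + p) (H(p, J) = -9/5 + (J + p)/(p - 117) = -9/5 + (J + p)/(-117 + p))
H(-198, 62) - (N(11) + L(11))² = (1053 - 4*(-198) + 5*62)/(5*(-117 - 198)) - (11 + 11)² = (⅕)*(1053 + 792 + 310)/(-315) - 1*22² = (⅕)*(-1/315)*2155 - 1*484 = -431/315 - 484 = -152891/315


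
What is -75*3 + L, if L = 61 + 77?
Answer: -87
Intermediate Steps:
L = 138
-75*3 + L = -75*3 + 138 = -225 + 138 = -87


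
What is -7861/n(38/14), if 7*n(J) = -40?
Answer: 55027/40 ≈ 1375.7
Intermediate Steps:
n(J) = -40/7 (n(J) = (1/7)*(-40) = -40/7)
-7861/n(38/14) = -7861/(-40/7) = -7861*(-7/40) = 55027/40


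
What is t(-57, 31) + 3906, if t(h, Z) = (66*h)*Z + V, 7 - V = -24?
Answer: -112685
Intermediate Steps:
V = 31 (V = 7 - 1*(-24) = 7 + 24 = 31)
t(h, Z) = 31 + 66*Z*h (t(h, Z) = (66*h)*Z + 31 = 66*Z*h + 31 = 31 + 66*Z*h)
t(-57, 31) + 3906 = (31 + 66*31*(-57)) + 3906 = (31 - 116622) + 3906 = -116591 + 3906 = -112685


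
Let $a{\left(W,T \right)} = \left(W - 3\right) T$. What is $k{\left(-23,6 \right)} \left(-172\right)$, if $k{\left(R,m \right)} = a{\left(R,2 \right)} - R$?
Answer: $4988$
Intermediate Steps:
$a{\left(W,T \right)} = T \left(-3 + W\right)$ ($a{\left(W,T \right)} = \left(-3 + W\right) T = T \left(-3 + W\right)$)
$k{\left(R,m \right)} = -6 + R$ ($k{\left(R,m \right)} = 2 \left(-3 + R\right) - R = \left(-6 + 2 R\right) - R = -6 + R$)
$k{\left(-23,6 \right)} \left(-172\right) = \left(-6 - 23\right) \left(-172\right) = \left(-29\right) \left(-172\right) = 4988$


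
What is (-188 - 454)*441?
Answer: -283122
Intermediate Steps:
(-188 - 454)*441 = -642*441 = -283122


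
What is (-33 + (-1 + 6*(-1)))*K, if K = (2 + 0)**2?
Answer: -160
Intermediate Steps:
K = 4 (K = 2**2 = 4)
(-33 + (-1 + 6*(-1)))*K = (-33 + (-1 + 6*(-1)))*4 = (-33 + (-1 - 6))*4 = (-33 - 7)*4 = -40*4 = -160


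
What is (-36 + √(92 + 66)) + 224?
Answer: 188 + √158 ≈ 200.57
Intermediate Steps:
(-36 + √(92 + 66)) + 224 = (-36 + √158) + 224 = 188 + √158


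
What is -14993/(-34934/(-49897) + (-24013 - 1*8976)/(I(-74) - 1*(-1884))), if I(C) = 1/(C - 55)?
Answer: 181815873903235/203850540467 ≈ 891.91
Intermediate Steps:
I(C) = 1/(-55 + C)
-14993/(-34934/(-49897) + (-24013 - 1*8976)/(I(-74) - 1*(-1884))) = -14993/(-34934/(-49897) + (-24013 - 1*8976)/(1/(-55 - 74) - 1*(-1884))) = -14993/(-34934*(-1/49897) + (-24013 - 8976)/(1/(-129) + 1884)) = -14993/(34934/49897 - 32989/(-1/129 + 1884)) = -14993/(34934/49897 - 32989/243035/129) = -14993/(34934/49897 - 32989*129/243035) = -14993/(34934/49897 - 4255581/243035) = -14993/(-203850540467/12126717395) = -14993*(-12126717395/203850540467) = 181815873903235/203850540467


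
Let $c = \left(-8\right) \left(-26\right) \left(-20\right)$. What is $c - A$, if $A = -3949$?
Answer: $-211$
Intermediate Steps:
$c = -4160$ ($c = 208 \left(-20\right) = -4160$)
$c - A = -4160 - -3949 = -4160 + 3949 = -211$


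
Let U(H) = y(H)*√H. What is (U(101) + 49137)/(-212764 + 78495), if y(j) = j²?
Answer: -49137/134269 - 10201*√101/134269 ≈ -1.1295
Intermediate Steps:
U(H) = H^(5/2) (U(H) = H²*√H = H^(5/2))
(U(101) + 49137)/(-212764 + 78495) = (101^(5/2) + 49137)/(-212764 + 78495) = (10201*√101 + 49137)/(-134269) = (49137 + 10201*√101)*(-1/134269) = -49137/134269 - 10201*√101/134269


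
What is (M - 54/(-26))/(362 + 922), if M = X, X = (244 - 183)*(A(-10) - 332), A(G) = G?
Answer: -90393/5564 ≈ -16.246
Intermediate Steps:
X = -20862 (X = (244 - 183)*(-10 - 332) = 61*(-342) = -20862)
M = -20862
(M - 54/(-26))/(362 + 922) = (-20862 - 54/(-26))/(362 + 922) = (-20862 - 54*(-1/26))/1284 = (-20862 + 27/13)/1284 = (1/1284)*(-271179/13) = -90393/5564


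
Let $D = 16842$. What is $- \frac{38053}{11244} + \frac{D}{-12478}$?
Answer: $- \frac{332098391}{70151316} \approx -4.734$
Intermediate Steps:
$- \frac{38053}{11244} + \frac{D}{-12478} = - \frac{38053}{11244} + \frac{16842}{-12478} = \left(-38053\right) \frac{1}{11244} + 16842 \left(- \frac{1}{12478}\right) = - \frac{38053}{11244} - \frac{8421}{6239} = - \frac{332098391}{70151316}$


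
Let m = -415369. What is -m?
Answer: 415369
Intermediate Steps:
-m = -1*(-415369) = 415369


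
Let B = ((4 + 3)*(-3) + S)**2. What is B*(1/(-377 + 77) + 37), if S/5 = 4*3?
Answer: 5627193/100 ≈ 56272.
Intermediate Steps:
S = 60 (S = 5*(4*3) = 5*12 = 60)
B = 1521 (B = ((4 + 3)*(-3) + 60)**2 = (7*(-3) + 60)**2 = (-21 + 60)**2 = 39**2 = 1521)
B*(1/(-377 + 77) + 37) = 1521*(1/(-377 + 77) + 37) = 1521*(1/(-300) + 37) = 1521*(-1/300 + 37) = 1521*(11099/300) = 5627193/100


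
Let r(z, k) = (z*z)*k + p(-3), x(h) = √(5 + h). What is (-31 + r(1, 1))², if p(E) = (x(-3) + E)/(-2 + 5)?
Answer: (93 - √2)²/9 ≈ 932.00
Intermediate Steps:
p(E) = E/3 + √2/3 (p(E) = (√(5 - 3) + E)/(-2 + 5) = (√2 + E)/3 = (E + √2)*(⅓) = E/3 + √2/3)
r(z, k) = -1 + √2/3 + k*z² (r(z, k) = (z*z)*k + ((⅓)*(-3) + √2/3) = z²*k + (-1 + √2/3) = k*z² + (-1 + √2/3) = -1 + √2/3 + k*z²)
(-31 + r(1, 1))² = (-31 + (-1 + √2/3 + 1*1²))² = (-31 + (-1 + √2/3 + 1*1))² = (-31 + (-1 + √2/3 + 1))² = (-31 + √2/3)²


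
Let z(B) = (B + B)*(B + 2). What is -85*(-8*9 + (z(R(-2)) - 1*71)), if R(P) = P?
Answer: 12155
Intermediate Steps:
z(B) = 2*B*(2 + B) (z(B) = (2*B)*(2 + B) = 2*B*(2 + B))
-85*(-8*9 + (z(R(-2)) - 1*71)) = -85*(-8*9 + (2*(-2)*(2 - 2) - 1*71)) = -85*(-72 + (2*(-2)*0 - 71)) = -85*(-72 + (0 - 71)) = -85*(-72 - 71) = -85*(-143) = 12155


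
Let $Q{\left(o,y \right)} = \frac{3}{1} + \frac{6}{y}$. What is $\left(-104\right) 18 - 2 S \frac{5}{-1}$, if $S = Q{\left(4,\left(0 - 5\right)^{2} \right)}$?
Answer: $- \frac{303264}{5} \approx -60653.0$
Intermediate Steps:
$Q{\left(o,y \right)} = 3 + \frac{6}{y}$ ($Q{\left(o,y \right)} = 3 \cdot 1 + \frac{6}{y} = 3 + \frac{6}{y}$)
$S = \frac{81}{25}$ ($S = 3 + \frac{6}{\left(0 - 5\right)^{2}} = 3 + \frac{6}{\left(-5\right)^{2}} = 3 + \frac{6}{25} = \frac{81}{25} \approx 3.24$)
$\left(-104\right) 18 - 2 S \frac{5}{-1} = \left(-104\right) 18 \left(-2\right) \frac{81}{25} \frac{5}{-1} = - 1872 \left(- \frac{162 \cdot 5 \left(-1\right)}{25}\right) = - 1872 \left(\left(- \frac{162}{25}\right) \left(-5\right)\right) = \left(-1872\right) \frac{162}{5} = - \frac{303264}{5}$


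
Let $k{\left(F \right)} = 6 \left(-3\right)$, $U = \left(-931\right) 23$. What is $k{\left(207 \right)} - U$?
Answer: $21395$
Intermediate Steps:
$U = -21413$
$k{\left(F \right)} = -18$
$k{\left(207 \right)} - U = -18 - -21413 = -18 + 21413 = 21395$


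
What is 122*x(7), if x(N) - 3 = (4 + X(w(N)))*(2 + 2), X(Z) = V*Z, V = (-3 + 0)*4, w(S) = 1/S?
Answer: 10370/7 ≈ 1481.4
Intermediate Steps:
w(S) = 1/S
V = -12 (V = -3*4 = -12)
X(Z) = -12*Z
x(N) = 19 - 48/N (x(N) = 3 + (4 - 12/N)*(2 + 2) = 3 + (4 - 12/N)*4 = 3 + (16 - 48/N) = 19 - 48/N)
122*x(7) = 122*(19 - 48/7) = 122*(85/7) = 10370/7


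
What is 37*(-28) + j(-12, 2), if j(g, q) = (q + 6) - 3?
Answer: -1031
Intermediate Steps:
j(g, q) = 3 + q (j(g, q) = (6 + q) - 3 = 3 + q)
37*(-28) + j(-12, 2) = 37*(-28) + (3 + 2) = -1036 + 5 = -1031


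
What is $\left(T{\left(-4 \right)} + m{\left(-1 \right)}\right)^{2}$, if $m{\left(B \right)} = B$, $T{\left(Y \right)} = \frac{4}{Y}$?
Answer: $4$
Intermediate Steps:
$\left(T{\left(-4 \right)} + m{\left(-1 \right)}\right)^{2} = \left(\frac{4}{-4} - 1\right)^{2} = \left(4 \left(- \frac{1}{4}\right) - 1\right)^{2} = \left(-1 - 1\right)^{2} = \left(-2\right)^{2} = 4$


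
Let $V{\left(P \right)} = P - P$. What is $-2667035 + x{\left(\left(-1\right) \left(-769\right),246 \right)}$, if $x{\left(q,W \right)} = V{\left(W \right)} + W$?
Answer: $-2666789$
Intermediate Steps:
$V{\left(P \right)} = 0$
$x{\left(q,W \right)} = W$ ($x{\left(q,W \right)} = 0 + W = W$)
$-2667035 + x{\left(\left(-1\right) \left(-769\right),246 \right)} = -2667035 + 246 = -2666789$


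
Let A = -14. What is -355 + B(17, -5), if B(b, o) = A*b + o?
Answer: -598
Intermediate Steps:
B(b, o) = o - 14*b (B(b, o) = -14*b + o = o - 14*b)
-355 + B(17, -5) = -355 + (-5 - 14*17) = -355 + (-5 - 238) = -355 - 243 = -598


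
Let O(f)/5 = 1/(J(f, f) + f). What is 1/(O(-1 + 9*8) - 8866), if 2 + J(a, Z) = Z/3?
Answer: -278/2464733 ≈ -0.00011279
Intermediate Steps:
J(a, Z) = -2 + Z/3
O(f) = 5/(-2 + 4*f/3) (O(f) = 5/((-2 + f/3) + f) = 5/(-2 + 4*f/3))
1/(O(-1 + 9*8) - 8866) = 1/(15/(2*(-3 + 2*(-1 + 9*8))) - 8866) = 1/(15/(2*(-3 + 2*(-1 + 72))) - 8866) = 1/(15/(2*(-3 + 2*71)) - 8866) = 1/(15/(2*(-3 + 142)) - 8866) = 1/((15/2)/139 - 8866) = 1/((15/2)*(1/139) - 8866) = 1/(15/278 - 8866) = 1/(-2464733/278) = -278/2464733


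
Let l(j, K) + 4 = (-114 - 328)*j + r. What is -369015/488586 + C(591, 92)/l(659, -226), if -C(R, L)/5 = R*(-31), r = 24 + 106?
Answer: -818260085/764799952 ≈ -1.0699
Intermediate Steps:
r = 130
C(R, L) = 155*R (C(R, L) = -5*R*(-31) = -(-155)*R = 155*R)
l(j, K) = 126 - 442*j (l(j, K) = -4 + ((-114 - 328)*j + 130) = -4 + (-442*j + 130) = -4 + (130 - 442*j) = 126 - 442*j)
-369015/488586 + C(591, 92)/l(659, -226) = -369015/488586 + (155*591)/(126 - 442*659) = -369015*1/488586 + 91605/(126 - 291278) = -123005/162862 + 91605/(-291152) = -123005/162862 + 91605*(-1/291152) = -123005/162862 - 2955/9392 = -818260085/764799952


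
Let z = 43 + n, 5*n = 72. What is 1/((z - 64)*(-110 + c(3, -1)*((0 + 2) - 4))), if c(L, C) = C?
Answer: 5/3564 ≈ 0.0014029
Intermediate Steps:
n = 72/5 (n = (⅕)*72 = 72/5 ≈ 14.400)
z = 287/5 (z = 43 + 72/5 = 287/5 ≈ 57.400)
1/((z - 64)*(-110 + c(3, -1)*((0 + 2) - 4))) = 1/((287/5 - 64)*(-110 - ((0 + 2) - 4))) = 1/(-33*(-110 - (2 - 4))/5) = 1/(-33*(-110 - 1*(-2))/5) = 1/(-33*(-110 + 2)/5) = 1/(-33/5*(-108)) = 1/(3564/5) = 5/3564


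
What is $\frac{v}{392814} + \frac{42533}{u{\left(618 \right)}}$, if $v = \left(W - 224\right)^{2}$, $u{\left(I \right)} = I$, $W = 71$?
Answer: $\frac{464500684}{6743307} \approx 68.883$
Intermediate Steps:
$v = 23409$ ($v = \left(71 - 224\right)^{2} = \left(-153\right)^{2} = 23409$)
$\frac{v}{392814} + \frac{42533}{u{\left(618 \right)}} = \frac{23409}{392814} + \frac{42533}{618} = 23409 \cdot \frac{1}{392814} + 42533 \cdot \frac{1}{618} = \frac{2601}{43646} + \frac{42533}{618} = \frac{464500684}{6743307}$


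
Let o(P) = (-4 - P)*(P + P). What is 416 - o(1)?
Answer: 426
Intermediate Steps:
o(P) = 2*P*(-4 - P) (o(P) = (-4 - P)*(2*P) = 2*P*(-4 - P))
416 - o(1) = 416 - (-2)*(4 + 1) = 416 - (-2)*5 = 416 - 1*(-10) = 416 + 10 = 426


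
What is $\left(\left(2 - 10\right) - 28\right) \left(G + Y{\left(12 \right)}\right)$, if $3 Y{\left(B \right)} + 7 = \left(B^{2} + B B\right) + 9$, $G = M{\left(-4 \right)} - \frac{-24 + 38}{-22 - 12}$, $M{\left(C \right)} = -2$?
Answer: $- \frac{58188}{17} \approx -3422.8$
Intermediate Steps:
$G = - \frac{27}{17}$ ($G = -2 - \frac{-24 + 38}{-22 - 12} = -2 - \frac{14}{-34} = -2 - 14 \left(- \frac{1}{34}\right) = -2 - - \frac{7}{17} = -2 + \frac{7}{17} = - \frac{27}{17} \approx -1.5882$)
$Y{\left(B \right)} = \frac{2}{3} + \frac{2 B^{2}}{3}$ ($Y{\left(B \right)} = - \frac{7}{3} + \frac{\left(B^{2} + B B\right) + 9}{3} = - \frac{7}{3} + \frac{\left(B^{2} + B^{2}\right) + 9}{3} = - \frac{7}{3} + \frac{2 B^{2} + 9}{3} = - \frac{7}{3} + \frac{9 + 2 B^{2}}{3} = - \frac{7}{3} + \left(3 + \frac{2 B^{2}}{3}\right) = \frac{2}{3} + \frac{2 B^{2}}{3}$)
$\left(\left(2 - 10\right) - 28\right) \left(G + Y{\left(12 \right)}\right) = \left(\left(2 - 10\right) - 28\right) \left(- \frac{27}{17} + \left(\frac{2}{3} + \frac{2 \cdot 12^{2}}{3}\right)\right) = \left(-8 - 28\right) \left(- \frac{27}{17} + \left(\frac{2}{3} + \frac{2}{3} \cdot 144\right)\right) = - 36 \left(- \frac{27}{17} + \left(\frac{2}{3} + 96\right)\right) = - 36 \left(- \frac{27}{17} + \frac{290}{3}\right) = \left(-36\right) \frac{4849}{51} = - \frac{58188}{17}$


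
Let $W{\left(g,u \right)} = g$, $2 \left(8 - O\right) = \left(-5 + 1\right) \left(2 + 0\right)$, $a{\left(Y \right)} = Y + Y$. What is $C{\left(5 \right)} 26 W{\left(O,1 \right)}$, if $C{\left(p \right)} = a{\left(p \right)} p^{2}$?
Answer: $78000$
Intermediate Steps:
$a{\left(Y \right)} = 2 Y$
$O = 12$ ($O = 8 - \frac{\left(-5 + 1\right) \left(2 + 0\right)}{2} = 8 - \frac{\left(-4\right) 2}{2} = 8 - -4 = 8 + 4 = 12$)
$C{\left(p \right)} = 2 p^{3}$ ($C{\left(p \right)} = 2 p p^{2} = 2 p^{3}$)
$C{\left(5 \right)} 26 W{\left(O,1 \right)} = 2 \cdot 5^{3} \cdot 26 \cdot 12 = 2 \cdot 125 \cdot 26 \cdot 12 = 250 \cdot 26 \cdot 12 = 6500 \cdot 12 = 78000$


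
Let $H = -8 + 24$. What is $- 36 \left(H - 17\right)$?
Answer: $36$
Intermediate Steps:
$H = 16$
$- 36 \left(H - 17\right) = - 36 \left(16 - 17\right) = \left(-36\right) \left(-1\right) = 36$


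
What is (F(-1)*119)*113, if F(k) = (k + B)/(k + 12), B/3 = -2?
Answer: -94129/11 ≈ -8557.2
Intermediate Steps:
B = -6 (B = 3*(-2) = -6)
F(k) = (-6 + k)/(12 + k) (F(k) = (k - 6)/(k + 12) = (-6 + k)/(12 + k))
(F(-1)*119)*113 = (((-6 - 1)/(12 - 1))*119)*113 = ((-7/11)*119)*113 = (((1/11)*(-7))*119)*113 = -7/11*119*113 = -833/11*113 = -94129/11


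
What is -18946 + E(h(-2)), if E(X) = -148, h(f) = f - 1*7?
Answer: -19094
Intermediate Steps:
h(f) = -7 + f (h(f) = f - 7 = -7 + f)
-18946 + E(h(-2)) = -18946 - 148 = -19094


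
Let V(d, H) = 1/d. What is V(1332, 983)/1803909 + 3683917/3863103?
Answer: 2950580259297233/3094096703714388 ≈ 0.95362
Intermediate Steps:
V(1332, 983)/1803909 + 3683917/3863103 = 1/(1332*1803909) + 3683917/3863103 = (1/1332)*(1/1803909) + 3683917*(1/3863103) = 1/2402806788 + 3683917/3863103 = 2950580259297233/3094096703714388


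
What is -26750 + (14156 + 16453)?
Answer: 3859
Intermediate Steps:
-26750 + (14156 + 16453) = -26750 + 30609 = 3859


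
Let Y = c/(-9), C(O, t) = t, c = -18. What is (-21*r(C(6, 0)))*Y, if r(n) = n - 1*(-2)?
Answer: -84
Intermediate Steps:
r(n) = 2 + n (r(n) = n + 2 = 2 + n)
Y = 2 (Y = -18/(-9) = -18*(-⅑) = 2)
(-21*r(C(6, 0)))*Y = -21*(2 + 0)*2 = -21*2*2 = -42*2 = -84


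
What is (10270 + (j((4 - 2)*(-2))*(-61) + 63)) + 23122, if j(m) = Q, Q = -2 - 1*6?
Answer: 33943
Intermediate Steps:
Q = -8 (Q = -2 - 6 = -8)
j(m) = -8
(10270 + (j((4 - 2)*(-2))*(-61) + 63)) + 23122 = (10270 + (-8*(-61) + 63)) + 23122 = (10270 + (488 + 63)) + 23122 = (10270 + 551) + 23122 = 10821 + 23122 = 33943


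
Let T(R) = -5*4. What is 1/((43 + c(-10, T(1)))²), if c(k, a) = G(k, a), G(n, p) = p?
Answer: 1/529 ≈ 0.0018904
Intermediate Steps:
T(R) = -20
c(k, a) = a
1/((43 + c(-10, T(1)))²) = 1/((43 - 20)²) = 1/(23²) = 1/529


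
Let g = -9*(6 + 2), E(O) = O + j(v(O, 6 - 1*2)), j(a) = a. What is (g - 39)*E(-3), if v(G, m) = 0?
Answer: 333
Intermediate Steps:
E(O) = O (E(O) = O + 0 = O)
g = -72 (g = -9*8 = -72)
(g - 39)*E(-3) = (-72 - 39)*(-3) = -111*(-3) = 333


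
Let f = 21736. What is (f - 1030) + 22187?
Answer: 42893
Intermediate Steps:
(f - 1030) + 22187 = (21736 - 1030) + 22187 = 20706 + 22187 = 42893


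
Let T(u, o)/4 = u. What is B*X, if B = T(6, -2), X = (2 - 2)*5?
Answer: 0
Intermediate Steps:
T(u, o) = 4*u
X = 0 (X = 0*5 = 0)
B = 24 (B = 4*6 = 24)
B*X = 24*0 = 0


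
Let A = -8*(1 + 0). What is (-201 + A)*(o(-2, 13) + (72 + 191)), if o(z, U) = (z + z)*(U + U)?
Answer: -33231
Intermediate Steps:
o(z, U) = 4*U*z (o(z, U) = (2*z)*(2*U) = 4*U*z)
A = -8 (A = -8*1 = -8)
(-201 + A)*(o(-2, 13) + (72 + 191)) = (-201 - 8)*(4*13*(-2) + (72 + 191)) = -209*(-104 + 263) = -209*159 = -33231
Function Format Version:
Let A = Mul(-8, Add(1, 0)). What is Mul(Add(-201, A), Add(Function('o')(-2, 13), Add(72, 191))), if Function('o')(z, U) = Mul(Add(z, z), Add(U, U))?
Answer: -33231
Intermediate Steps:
Function('o')(z, U) = Mul(4, U, z) (Function('o')(z, U) = Mul(Mul(2, z), Mul(2, U)) = Mul(4, U, z))
A = -8 (A = Mul(-8, 1) = -8)
Mul(Add(-201, A), Add(Function('o')(-2, 13), Add(72, 191))) = Mul(Add(-201, -8), Add(Mul(4, 13, -2), Add(72, 191))) = Mul(-209, Add(-104, 263)) = Mul(-209, 159) = -33231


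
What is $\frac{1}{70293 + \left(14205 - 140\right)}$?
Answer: $\frac{1}{84358} \approx 1.1854 \cdot 10^{-5}$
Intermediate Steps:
$\frac{1}{70293 + \left(14205 - 140\right)} = \frac{1}{70293 + 14065} = \frac{1}{84358}$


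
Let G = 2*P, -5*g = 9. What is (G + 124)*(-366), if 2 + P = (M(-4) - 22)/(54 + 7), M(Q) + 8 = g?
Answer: -217692/5 ≈ -43538.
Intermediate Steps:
g = -9/5 (g = -⅕*9 = -9/5 ≈ -1.8000)
M(Q) = -49/5 (M(Q) = -8 - 9/5 = -49/5)
P = -769/305 (P = -2 + (-49/5 - 22)/(54 + 7) = -2 - 159/5/61 = -2 - 159/5*1/61 = -2 - 159/305 = -769/305 ≈ -2.5213)
G = -1538/305 (G = 2*(-769/305) = -1538/305 ≈ -5.0426)
(G + 124)*(-366) = (-1538/305 + 124)*(-366) = (36282/305)*(-366) = -217692/5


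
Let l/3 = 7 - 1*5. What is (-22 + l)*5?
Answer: -80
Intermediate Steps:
l = 6 (l = 3*(7 - 1*5) = 3*(7 - 5) = 3*2 = 6)
(-22 + l)*5 = (-22 + 6)*5 = -16*5 = -80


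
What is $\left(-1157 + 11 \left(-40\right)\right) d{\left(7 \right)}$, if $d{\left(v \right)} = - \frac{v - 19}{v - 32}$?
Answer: $\frac{19164}{25} \approx 766.56$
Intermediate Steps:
$d{\left(v \right)} = - \frac{-19 + v}{-32 + v}$
$\left(-1157 + 11 \left(-40\right)\right) d{\left(7 \right)} = \left(-1157 + 11 \left(-40\right)\right) \frac{19 - 7}{-32 + 7} = \left(-1157 - 440\right) \frac{19 - 7}{-25} = - 1597 \left(\left(- \frac{1}{25}\right) 12\right) = \left(-1597\right) \left(- \frac{12}{25}\right) = \frac{19164}{25}$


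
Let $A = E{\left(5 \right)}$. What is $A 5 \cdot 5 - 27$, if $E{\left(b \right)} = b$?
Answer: $98$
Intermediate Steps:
$A = 5$
$A 5 \cdot 5 - 27 = 5 \cdot 5 \cdot 5 - 27 = 25 \cdot 5 - 27 = 125 - 27 = 98$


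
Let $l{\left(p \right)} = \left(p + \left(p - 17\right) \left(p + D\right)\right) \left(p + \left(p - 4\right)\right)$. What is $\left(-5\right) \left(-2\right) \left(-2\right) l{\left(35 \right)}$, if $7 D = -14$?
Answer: $-830280$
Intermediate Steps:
$D = -2$ ($D = \frac{1}{7} \left(-14\right) = -2$)
$l{\left(p \right)} = \left(-4 + 2 p\right) \left(p + \left(-17 + p\right) \left(-2 + p\right)\right)$ ($l{\left(p \right)} = \left(p + \left(p - 17\right) \left(p - 2\right)\right) \left(p + \left(p - 4\right)\right) = \left(p + \left(-17 + p\right) \left(-2 + p\right)\right) \left(p + \left(p - 4\right)\right) = \left(p + \left(-17 + p\right) \left(-2 + p\right)\right) \left(p + \left(-4 + p\right)\right) = \left(p + \left(-17 + p\right) \left(-2 + p\right)\right) \left(-4 + 2 p\right) = \left(-4 + 2 p\right) \left(p + \left(-17 + p\right) \left(-2 + p\right)\right)$)
$\left(-5\right) \left(-2\right) \left(-2\right) l{\left(35 \right)} = \left(-5\right) \left(-2\right) \left(-2\right) \left(-136 - 40 \cdot 35^{2} + 2 \cdot 35^{3} + 140 \cdot 35\right) = 10 \left(-2\right) \left(-136 - 49000 + 2 \cdot 42875 + 4900\right) = - 20 \left(-136 - 49000 + 85750 + 4900\right) = \left(-20\right) 41514 = -830280$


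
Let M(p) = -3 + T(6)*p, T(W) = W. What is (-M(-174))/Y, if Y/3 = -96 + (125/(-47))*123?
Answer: -16403/19887 ≈ -0.82481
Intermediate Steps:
M(p) = -3 + 6*p
Y = -59661/47 (Y = 3*(-96 + (125/(-47))*123) = 3*(-96 + (125*(-1/47))*123) = 3*(-96 - 125/47*123) = 3*(-96 - 15375/47) = 3*(-19887/47) = -59661/47 ≈ -1269.4)
(-M(-174))/Y = (-(-3 + 6*(-174)))/(-59661/47) = -(-3 - 1044)*(-47/59661) = -1*(-1047)*(-47/59661) = 1047*(-47/59661) = -16403/19887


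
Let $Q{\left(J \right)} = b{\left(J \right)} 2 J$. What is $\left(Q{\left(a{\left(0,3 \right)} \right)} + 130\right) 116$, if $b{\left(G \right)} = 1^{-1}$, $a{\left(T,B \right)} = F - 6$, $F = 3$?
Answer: $14384$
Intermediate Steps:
$a{\left(T,B \right)} = -3$ ($a{\left(T,B \right)} = 3 - 6 = -3$)
$b{\left(G \right)} = 1$
$Q{\left(J \right)} = 2 J$ ($Q{\left(J \right)} = 1 \cdot 2 J = 2 J$)
$\left(Q{\left(a{\left(0,3 \right)} \right)} + 130\right) 116 = \left(2 \left(-3\right) + 130\right) 116 = \left(-6 + 130\right) 116 = 124 \cdot 116 = 14384$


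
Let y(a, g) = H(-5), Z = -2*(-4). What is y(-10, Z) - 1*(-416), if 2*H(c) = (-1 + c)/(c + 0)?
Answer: 2083/5 ≈ 416.60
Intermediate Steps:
H(c) = (-1 + c)/(2*c) (H(c) = ((-1 + c)/(c + 0))/2 = ((-1 + c)/c)/2 = (-1 + c)/(2*c))
Z = 8
y(a, g) = ⅗ (y(a, g) = (½)*(-1 - 5)/(-5) = (½)*(-⅕)*(-6) = ⅗)
y(-10, Z) - 1*(-416) = ⅗ - 1*(-416) = ⅗ + 416 = 2083/5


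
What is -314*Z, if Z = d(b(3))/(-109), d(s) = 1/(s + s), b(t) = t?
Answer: 157/327 ≈ 0.48012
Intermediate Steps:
d(s) = 1/(2*s)
Z = -1/654 (Z = ((½)/3)/(-109) = ((½)*(⅓))*(-1/109) = (⅙)*(-1/109) = -1/654 ≈ -0.0015291)
-314*Z = -314*(-1/654) = 157/327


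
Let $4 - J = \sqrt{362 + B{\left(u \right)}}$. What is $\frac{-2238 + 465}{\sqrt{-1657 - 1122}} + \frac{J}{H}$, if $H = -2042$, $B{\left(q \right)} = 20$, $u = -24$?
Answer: $- \frac{2}{1021} + \frac{\sqrt{382}}{2042} + \frac{1773 i \sqrt{2779}}{2779} \approx 0.0076125 + 33.633 i$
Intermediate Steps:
$J = 4 - \sqrt{382}$ ($J = 4 - \sqrt{362 + 20} = 4 - \sqrt{382} \approx -15.545$)
$\frac{-2238 + 465}{\sqrt{-1657 - 1122}} + \frac{J}{H} = \frac{-2238 + 465}{\sqrt{-1657 - 1122}} + \frac{4 - \sqrt{382}}{-2042} = - \frac{1773}{\sqrt{-2779}} + \left(4 - \sqrt{382}\right) \left(- \frac{1}{2042}\right) = - \frac{1773}{i \sqrt{2779}} - \left(\frac{2}{1021} - \frac{\sqrt{382}}{2042}\right) = - 1773 \left(- \frac{i \sqrt{2779}}{2779}\right) - \left(\frac{2}{1021} - \frac{\sqrt{382}}{2042}\right) = \frac{1773 i \sqrt{2779}}{2779} - \left(\frac{2}{1021} - \frac{\sqrt{382}}{2042}\right) = - \frac{2}{1021} + \frac{\sqrt{382}}{2042} + \frac{1773 i \sqrt{2779}}{2779}$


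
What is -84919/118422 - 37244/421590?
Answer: -6701918363/8320921830 ≈ -0.80543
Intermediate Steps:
-84919/118422 - 37244/421590 = -84919*1/118422 - 37244*1/421590 = -84919/118422 - 18622/210795 = -6701918363/8320921830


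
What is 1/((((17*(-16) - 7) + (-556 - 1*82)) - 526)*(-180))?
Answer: 1/259740 ≈ 3.8500e-6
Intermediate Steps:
1/((((17*(-16) - 7) + (-556 - 1*82)) - 526)*(-180)) = 1/((((-272 - 7) + (-556 - 82)) - 526)*(-180)) = 1/(((-279 - 638) - 526)*(-180)) = 1/((-917 - 526)*(-180)) = 1/(-1443*(-180)) = 1/259740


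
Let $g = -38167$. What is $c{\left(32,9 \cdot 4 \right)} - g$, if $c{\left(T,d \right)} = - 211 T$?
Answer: $31415$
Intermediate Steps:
$c{\left(32,9 \cdot 4 \right)} - g = \left(-211\right) 32 - -38167 = -6752 + 38167 = 31415$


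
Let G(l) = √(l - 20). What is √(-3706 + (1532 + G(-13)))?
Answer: √(-2174 + I*√33) ≈ 0.0616 + 46.626*I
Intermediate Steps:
G(l) = √(-20 + l)
√(-3706 + (1532 + G(-13))) = √(-3706 + (1532 + √(-20 - 13))) = √(-3706 + (1532 + √(-33))) = √(-3706 + (1532 + I*√33)) = √(-2174 + I*√33)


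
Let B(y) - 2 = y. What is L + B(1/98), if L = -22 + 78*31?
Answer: 235005/98 ≈ 2398.0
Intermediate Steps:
B(y) = 2 + y
L = 2396 (L = -22 + 2418 = 2396)
L + B(1/98) = 2396 + (2 + 1/98) = 2396 + 197/98 = 235005/98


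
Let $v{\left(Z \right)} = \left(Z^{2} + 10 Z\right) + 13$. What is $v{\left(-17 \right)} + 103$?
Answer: $235$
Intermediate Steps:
$v{\left(Z \right)} = 13 + Z^{2} + 10 Z$
$v{\left(-17 \right)} + 103 = \left(13 + \left(-17\right)^{2} + 10 \left(-17\right)\right) + 103 = \left(13 + 289 - 170\right) + 103 = 132 + 103 = 235$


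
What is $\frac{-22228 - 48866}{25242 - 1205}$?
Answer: $- \frac{71094}{24037} \approx -2.9577$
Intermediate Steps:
$\frac{-22228 - 48866}{25242 - 1205} = - \frac{71094}{24037}$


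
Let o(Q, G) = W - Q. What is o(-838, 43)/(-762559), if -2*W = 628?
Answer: -524/762559 ≈ -0.00068716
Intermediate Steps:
W = -314 (W = -½*628 = -314)
o(Q, G) = -314 - Q
o(-838, 43)/(-762559) = (-314 - 1*(-838))/(-762559) = (-314 + 838)*(-1/762559) = 524*(-1/762559) = -524/762559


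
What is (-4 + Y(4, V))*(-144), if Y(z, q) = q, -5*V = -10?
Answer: 288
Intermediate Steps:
V = 2 (V = -1/5*(-10) = 2)
(-4 + Y(4, V))*(-144) = (-4 + 2)*(-144) = -2*(-144) = 288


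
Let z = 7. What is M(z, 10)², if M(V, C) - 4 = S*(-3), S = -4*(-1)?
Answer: 64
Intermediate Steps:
S = 4
M(V, C) = -8 (M(V, C) = 4 + 4*(-3) = 4 - 12 = -8)
M(z, 10)² = (-8)² = 64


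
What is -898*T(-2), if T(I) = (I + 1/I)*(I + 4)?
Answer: 4490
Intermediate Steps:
T(I) = (4 + I)*(I + 1/I) (T(I) = (I + 1/I)*(4 + I) = (4 + I)*(I + 1/I))
-898*T(-2) = -898*(1 + (-2)² + 4*(-2) + 4/(-2)) = -898*(1 + 4 - 8 + 4*(-½)) = -898*(1 + 4 - 8 - 2) = -898*(-5) = 4490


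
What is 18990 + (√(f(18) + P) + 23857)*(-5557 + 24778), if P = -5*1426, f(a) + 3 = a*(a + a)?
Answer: 458574387 + 19221*I*√6485 ≈ 4.5857e+8 + 1.5479e+6*I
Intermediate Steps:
f(a) = -3 + 2*a² (f(a) = -3 + a*(a + a) = -3 + a*(2*a) = -3 + 2*a²)
P = -7130
18990 + (√(f(18) + P) + 23857)*(-5557 + 24778) = 18990 + (√((-3 + 2*18²) - 7130) + 23857)*(-5557 + 24778) = 18990 + (√((-3 + 2*324) - 7130) + 23857)*19221 = 18990 + (√((-3 + 648) - 7130) + 23857)*19221 = 18990 + (√(645 - 7130) + 23857)*19221 = 18990 + (√(-6485) + 23857)*19221 = 18990 + (I*√6485 + 23857)*19221 = 18990 + (23857 + I*√6485)*19221 = 18990 + (458555397 + 19221*I*√6485) = 458574387 + 19221*I*√6485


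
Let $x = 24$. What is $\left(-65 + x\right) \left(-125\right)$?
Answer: $5125$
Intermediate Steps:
$\left(-65 + x\right) \left(-125\right) = \left(-65 + 24\right) \left(-125\right) = \left(-41\right) \left(-125\right) = 5125$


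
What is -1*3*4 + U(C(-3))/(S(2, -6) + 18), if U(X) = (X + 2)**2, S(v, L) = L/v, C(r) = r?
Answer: -179/15 ≈ -11.933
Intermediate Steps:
U(X) = (2 + X)**2
-1*3*4 + U(C(-3))/(S(2, -6) + 18) = -1*3*4 + (2 - 3)**2/(-6/2 + 18) = -3*4 + (-1)**2/(-6*1/2 + 18) = -12 + 1/(-3 + 18) = -12 + 1/15 = -179/15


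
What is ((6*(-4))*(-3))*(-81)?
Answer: -5832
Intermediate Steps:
((6*(-4))*(-3))*(-81) = -24*(-3)*(-81) = 72*(-81) = -5832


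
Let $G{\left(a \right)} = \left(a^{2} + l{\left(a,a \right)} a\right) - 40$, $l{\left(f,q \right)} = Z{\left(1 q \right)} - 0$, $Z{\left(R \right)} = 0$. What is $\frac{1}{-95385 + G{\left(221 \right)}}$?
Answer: $- \frac{1}{46584} \approx -2.1467 \cdot 10^{-5}$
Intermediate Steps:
$l{\left(f,q \right)} = 0$ ($l{\left(f,q \right)} = 0 - 0 = 0 + 0 = 0$)
$G{\left(a \right)} = -40 + a^{2}$ ($G{\left(a \right)} = \left(a^{2} + 0 a\right) - 40 = \left(a^{2} + 0\right) - 40 = a^{2} - 40 = -40 + a^{2}$)
$\frac{1}{-95385 + G{\left(221 \right)}} = \frac{1}{-95385 - \left(40 - 221^{2}\right)} = \frac{1}{-95385 + \left(-40 + 48841\right)} = \frac{1}{-95385 + 48801} = \frac{1}{-46584} = - \frac{1}{46584}$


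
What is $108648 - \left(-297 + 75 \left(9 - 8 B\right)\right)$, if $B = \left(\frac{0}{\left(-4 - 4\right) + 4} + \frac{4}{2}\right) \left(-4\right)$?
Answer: $103470$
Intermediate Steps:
$B = -8$ ($B = \left(\frac{0}{-8 + 4} + 4 \cdot \frac{1}{2}\right) \left(-4\right) = \left(\frac{0}{-4} + 2\right) \left(-4\right) = \left(0 \left(- \frac{1}{4}\right) + 2\right) \left(-4\right) = \left(0 + 2\right) \left(-4\right) = 2 \left(-4\right) = -8$)
$108648 - \left(-297 + 75 \left(9 - 8 B\right)\right) = 108648 + \left(- 75 \left(9 - -64\right) + 297\right) = 108648 + \left(- 75 \left(9 + 64\right) + 297\right) = 108648 + \left(\left(-75\right) 73 + 297\right) = 108648 + \left(-5475 + 297\right) = 108648 - 5178 = 103470$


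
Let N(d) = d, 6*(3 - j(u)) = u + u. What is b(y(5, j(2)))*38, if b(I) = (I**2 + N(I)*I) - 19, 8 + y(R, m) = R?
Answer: -38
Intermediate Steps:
j(u) = 3 - u/3 (j(u) = 3 - (u + u)/6 = 3 - u/3)
y(R, m) = -8 + R
b(I) = -19 + 2*I**2 (b(I) = (I**2 + I*I) - 19 = (I**2 + I**2) - 19 = 2*I**2 - 19 = -19 + 2*I**2)
b(y(5, j(2)))*38 = (-19 + 2*(-8 + 5)**2)*38 = (-19 + 2*(-3)**2)*38 = (-19 + 2*9)*38 = (-19 + 18)*38 = -1*38 = -38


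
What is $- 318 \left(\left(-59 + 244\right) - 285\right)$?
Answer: $31800$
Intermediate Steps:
$- 318 \left(\left(-59 + 244\right) - 285\right) = - 318 \left(185 - 285\right) = \left(-318\right) \left(-100\right) = 31800$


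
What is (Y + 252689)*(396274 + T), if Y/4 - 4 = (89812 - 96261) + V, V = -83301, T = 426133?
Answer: -87417752065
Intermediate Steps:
Y = -358984 (Y = 16 + 4*((89812 - 96261) - 83301) = 16 + 4*(-6449 - 83301) = 16 + 4*(-89750) = 16 - 359000 = -358984)
(Y + 252689)*(396274 + T) = (-358984 + 252689)*(396274 + 426133) = -106295*822407 = -87417752065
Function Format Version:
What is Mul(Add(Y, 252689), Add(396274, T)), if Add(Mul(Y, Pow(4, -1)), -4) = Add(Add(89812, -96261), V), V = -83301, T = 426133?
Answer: -87417752065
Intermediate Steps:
Y = -358984 (Y = Add(16, Mul(4, Add(Add(89812, -96261), -83301))) = Add(16, Mul(4, Add(-6449, -83301))) = Add(16, Mul(4, -89750)) = Add(16, -359000) = -358984)
Mul(Add(Y, 252689), Add(396274, T)) = Mul(Add(-358984, 252689), Add(396274, 426133)) = Mul(-106295, 822407) = -87417752065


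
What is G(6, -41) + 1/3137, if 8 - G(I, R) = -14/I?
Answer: 97250/9411 ≈ 10.334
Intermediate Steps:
G(I, R) = 8 + 14/I (G(I, R) = 8 - (-14)/I = 8 + 14/I)
G(6, -41) + 1/3137 = (8 + 14/6) + 1/3137 = (8 + 14*(⅙)) + 1/3137 = (8 + 7/3) + 1/3137 = 31/3 + 1/3137 = 97250/9411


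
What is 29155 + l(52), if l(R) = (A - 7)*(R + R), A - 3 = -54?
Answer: 23123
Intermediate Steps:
A = -51 (A = 3 - 54 = -51)
l(R) = -116*R (l(R) = (-51 - 7)*(R + R) = -116*R)
29155 + l(52) = 29155 - 116*52 = 29155 - 6032 = 23123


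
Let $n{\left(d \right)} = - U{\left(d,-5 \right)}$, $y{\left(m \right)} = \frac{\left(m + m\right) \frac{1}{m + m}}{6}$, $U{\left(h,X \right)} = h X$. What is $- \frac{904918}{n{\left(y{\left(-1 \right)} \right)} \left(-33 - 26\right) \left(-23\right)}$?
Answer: $- \frac{5429508}{6785} \approx -800.22$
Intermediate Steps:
$U{\left(h,X \right)} = X h$
$y{\left(m \right)} = \frac{1}{6}$ ($y{\left(m \right)} = \frac{2 m}{2 m} \frac{1}{6} = 2 m \frac{1}{2 m} \frac{1}{6} = 1 \cdot \frac{1}{6} = \frac{1}{6}$)
$n{\left(d \right)} = 5 d$ ($n{\left(d \right)} = - \left(-5\right) d = 5 d$)
$- \frac{904918}{n{\left(y{\left(-1 \right)} \right)} \left(-33 - 26\right) \left(-23\right)} = - \frac{904918}{5 \cdot \frac{1}{6} \left(-33 - 26\right) \left(-23\right)} = - \frac{904918}{\frac{5 \left(-33 - 26\right)}{6} \left(-23\right)} = - \frac{904918}{\frac{5}{6} \left(-59\right) \left(-23\right)} = - \frac{904918}{\left(- \frac{295}{6}\right) \left(-23\right)} = - \frac{904918}{\frac{6785}{6}} = \left(-904918\right) \frac{6}{6785} = - \frac{5429508}{6785}$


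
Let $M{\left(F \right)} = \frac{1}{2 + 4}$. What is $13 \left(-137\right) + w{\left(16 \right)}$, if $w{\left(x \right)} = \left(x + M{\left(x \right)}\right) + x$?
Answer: $- \frac{10493}{6} \approx -1748.8$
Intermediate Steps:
$M{\left(F \right)} = \frac{1}{6}$
$w{\left(x \right)} = \frac{1}{6} + 2 x$ ($w{\left(x \right)} = \left(x + \frac{1}{6}\right) + x = \left(\frac{1}{6} + x\right) + x = \frac{1}{6} + 2 x$)
$13 \left(-137\right) + w{\left(16 \right)} = 13 \left(-137\right) + \left(\frac{1}{6} + 2 \cdot 16\right) = -1781 + \left(\frac{1}{6} + 32\right) = -1781 + \frac{193}{6} = - \frac{10493}{6}$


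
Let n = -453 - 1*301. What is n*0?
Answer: 0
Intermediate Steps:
n = -754 (n = -453 - 301 = -754)
n*0 = -754*0 = 0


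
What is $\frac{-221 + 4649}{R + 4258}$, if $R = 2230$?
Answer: $\frac{1107}{1622} \approx 0.68249$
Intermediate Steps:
$\frac{-221 + 4649}{R + 4258} = \frac{-221 + 4649}{2230 + 4258} = \frac{4428}{6488} = 4428 \cdot \frac{1}{6488} = \frac{1107}{1622}$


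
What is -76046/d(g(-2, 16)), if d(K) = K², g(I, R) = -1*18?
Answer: -38023/162 ≈ -234.71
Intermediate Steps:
g(I, R) = -18
-76046/d(g(-2, 16)) = -76046/((-18)²) = -76046/324 = -76046*1/324 = -38023/162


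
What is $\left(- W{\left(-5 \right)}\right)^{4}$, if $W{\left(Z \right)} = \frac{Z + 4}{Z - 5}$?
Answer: $\frac{1}{10000} \approx 0.0001$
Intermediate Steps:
$W{\left(Z \right)} = \frac{4 + Z}{-5 + Z}$
$\left(- W{\left(-5 \right)}\right)^{4} = \left(- \frac{4 - 5}{-5 - 5}\right)^{4} = \left(- \frac{-1}{-10}\right)^{4} = \left(- \frac{\left(-1\right) \left(-1\right)}{10}\right)^{4} = \left(\left(-1\right) \frac{1}{10}\right)^{4} = \left(- \frac{1}{10}\right)^{4} = \frac{1}{10000}$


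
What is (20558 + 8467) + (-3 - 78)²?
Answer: 35586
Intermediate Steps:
(20558 + 8467) + (-3 - 78)² = 29025 + (-81)² = 29025 + 6561 = 35586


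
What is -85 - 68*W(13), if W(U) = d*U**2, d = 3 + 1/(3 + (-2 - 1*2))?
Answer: -23069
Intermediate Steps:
d = 2 (d = 3 + 1/(3 + (-2 - 2)) = 3 + 1/(3 - 4) = 3 + 1/(-1) = 3 - 1 = 2)
W(U) = 2*U**2
-85 - 68*W(13) = -85 - 136*13**2 = -85 - 136*169 = -85 - 68*338 = -85 - 22984 = -23069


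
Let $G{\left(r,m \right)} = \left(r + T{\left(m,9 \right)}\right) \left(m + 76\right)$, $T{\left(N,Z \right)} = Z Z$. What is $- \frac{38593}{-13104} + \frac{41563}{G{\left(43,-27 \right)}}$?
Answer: $\frac{27826165}{2843568} \approx 9.7856$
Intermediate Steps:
$T{\left(N,Z \right)} = Z^{2}$
$G{\left(r,m \right)} = \left(76 + m\right) \left(81 + r\right)$ ($G{\left(r,m \right)} = \left(r + 9^{2}\right) \left(m + 76\right) = \left(r + 81\right) \left(76 + m\right) = \left(81 + r\right) \left(76 + m\right) = \left(76 + m\right) \left(81 + r\right)$)
$- \frac{38593}{-13104} + \frac{41563}{G{\left(43,-27 \right)}} = - \frac{38593}{-13104} + \frac{41563}{6156 + 76 \cdot 43 + 81 \left(-27\right) - 1161} = \left(-38593\right) \left(- \frac{1}{13104}\right) + \frac{41563}{6156 + 3268 - 2187 - 1161} = \frac{38593}{13104} + \frac{41563}{6076} = \frac{27826165}{2843568}$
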